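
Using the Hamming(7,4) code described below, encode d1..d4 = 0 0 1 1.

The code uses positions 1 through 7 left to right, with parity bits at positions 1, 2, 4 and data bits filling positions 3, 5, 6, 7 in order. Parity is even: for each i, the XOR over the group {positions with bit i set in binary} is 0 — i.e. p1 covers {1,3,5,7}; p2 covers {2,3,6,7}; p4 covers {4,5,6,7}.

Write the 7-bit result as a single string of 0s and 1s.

1000011

Place data at non-parity positions: p1 p2 0 p4 0 1 1
p1 (pos 1,3,5,7): XOR of data positions = 0⊕0⊕1 = 1
p2 (pos 2,3,6,7): XOR of data positions = 0⊕1⊕1 = 0
p4 (pos 4,5,6,7): XOR of data positions = 0⊕1⊕1 = 0
Codeword: 1000011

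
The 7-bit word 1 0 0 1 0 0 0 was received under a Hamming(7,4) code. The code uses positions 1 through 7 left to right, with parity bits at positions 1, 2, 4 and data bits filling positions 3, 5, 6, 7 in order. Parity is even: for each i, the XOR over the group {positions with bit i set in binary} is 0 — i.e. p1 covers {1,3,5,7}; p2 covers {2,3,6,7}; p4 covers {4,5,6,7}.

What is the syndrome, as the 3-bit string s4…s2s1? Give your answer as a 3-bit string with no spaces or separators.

s1 (pos 1,3,5,7): 1⊕0⊕0⊕0 = 1
s2 (pos 2,3,6,7): 0⊕0⊕0⊕0 = 0
s4 (pos 4,5,6,7): 1⊕0⊕0⊕0 = 1
Syndrome s4…s1 = 101 → error at position 5.

101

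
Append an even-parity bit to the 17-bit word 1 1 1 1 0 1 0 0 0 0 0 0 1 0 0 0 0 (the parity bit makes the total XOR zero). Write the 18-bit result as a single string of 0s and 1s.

XOR of the 17 data bits: 1⊕1⊕1⊕1⊕0⊕1⊕0⊕0⊕0⊕0⊕0⊕0⊕1⊕0⊕0⊕0⊕0 = 0
Parity bit = 0 (so all 18 bits XOR to 0).

111101000000100000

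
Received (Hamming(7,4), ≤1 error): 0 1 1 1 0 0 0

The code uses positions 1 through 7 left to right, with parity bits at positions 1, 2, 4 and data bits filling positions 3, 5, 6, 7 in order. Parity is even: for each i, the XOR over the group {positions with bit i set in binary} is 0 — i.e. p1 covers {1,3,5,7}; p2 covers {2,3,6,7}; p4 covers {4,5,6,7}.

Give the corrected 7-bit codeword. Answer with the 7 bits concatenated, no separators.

s1 (pos 1,3,5,7): 0⊕1⊕0⊕0 = 1
s2 (pos 2,3,6,7): 1⊕1⊕0⊕0 = 0
s4 (pos 4,5,6,7): 1⊕0⊕0⊕0 = 1
Syndrome s4…s1 = 101 → error at position 5.
Flip position 5: 0111000 → 0111100

0111100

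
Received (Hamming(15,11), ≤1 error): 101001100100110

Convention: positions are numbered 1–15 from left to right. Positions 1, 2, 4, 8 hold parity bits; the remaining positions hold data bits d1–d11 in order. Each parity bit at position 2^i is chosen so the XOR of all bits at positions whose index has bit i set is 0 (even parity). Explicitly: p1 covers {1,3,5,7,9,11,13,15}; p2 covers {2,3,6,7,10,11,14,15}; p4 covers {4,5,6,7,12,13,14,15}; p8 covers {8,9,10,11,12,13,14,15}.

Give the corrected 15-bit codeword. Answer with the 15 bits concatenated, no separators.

101001100000110

s1 (pos 1,3,5,7,9,11,13,15): 1⊕1⊕0⊕1⊕0⊕0⊕1⊕0 = 0
s2 (pos 2,3,6,7,10,11,14,15): 0⊕1⊕1⊕1⊕1⊕0⊕1⊕0 = 1
s4 (pos 4,5,6,7,12,13,14,15): 0⊕0⊕1⊕1⊕0⊕1⊕1⊕0 = 0
s8 (pos 8,9,10,11,12,13,14,15): 0⊕0⊕1⊕0⊕0⊕1⊕1⊕0 = 1
Syndrome s8…s1 = 1010 → error at position 10.
Flip position 10: 101001100100110 → 101001100000110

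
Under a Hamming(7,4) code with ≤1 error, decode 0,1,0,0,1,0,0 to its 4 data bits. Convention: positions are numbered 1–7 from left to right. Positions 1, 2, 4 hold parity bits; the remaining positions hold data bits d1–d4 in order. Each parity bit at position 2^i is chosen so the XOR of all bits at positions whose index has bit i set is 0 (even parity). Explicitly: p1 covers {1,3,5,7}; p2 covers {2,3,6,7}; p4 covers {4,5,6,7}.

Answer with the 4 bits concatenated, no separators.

0101

s1 (pos 1,3,5,7): 0⊕0⊕1⊕0 = 1
s2 (pos 2,3,6,7): 1⊕0⊕0⊕0 = 1
s4 (pos 4,5,6,7): 0⊕1⊕0⊕0 = 1
Syndrome s4…s1 = 111 → error at position 7.
Flip position 7: 0100100 → 0100101
Read data bits from positions 3,5,6,7: 0101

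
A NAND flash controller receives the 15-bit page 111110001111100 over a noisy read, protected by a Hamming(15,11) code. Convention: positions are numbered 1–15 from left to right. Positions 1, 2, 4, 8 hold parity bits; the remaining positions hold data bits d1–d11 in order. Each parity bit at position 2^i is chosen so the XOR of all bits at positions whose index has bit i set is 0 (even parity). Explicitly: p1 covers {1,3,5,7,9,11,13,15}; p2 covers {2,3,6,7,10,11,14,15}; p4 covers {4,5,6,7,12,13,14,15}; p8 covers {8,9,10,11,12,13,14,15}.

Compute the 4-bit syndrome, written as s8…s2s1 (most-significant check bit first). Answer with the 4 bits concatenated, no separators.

1000

s1 (pos 1,3,5,7,9,11,13,15): 1⊕1⊕1⊕0⊕1⊕1⊕1⊕0 = 0
s2 (pos 2,3,6,7,10,11,14,15): 1⊕1⊕0⊕0⊕1⊕1⊕0⊕0 = 0
s4 (pos 4,5,6,7,12,13,14,15): 1⊕1⊕0⊕0⊕1⊕1⊕0⊕0 = 0
s8 (pos 8,9,10,11,12,13,14,15): 0⊕1⊕1⊕1⊕1⊕1⊕0⊕0 = 1
Syndrome s8…s1 = 1000 → error at position 8.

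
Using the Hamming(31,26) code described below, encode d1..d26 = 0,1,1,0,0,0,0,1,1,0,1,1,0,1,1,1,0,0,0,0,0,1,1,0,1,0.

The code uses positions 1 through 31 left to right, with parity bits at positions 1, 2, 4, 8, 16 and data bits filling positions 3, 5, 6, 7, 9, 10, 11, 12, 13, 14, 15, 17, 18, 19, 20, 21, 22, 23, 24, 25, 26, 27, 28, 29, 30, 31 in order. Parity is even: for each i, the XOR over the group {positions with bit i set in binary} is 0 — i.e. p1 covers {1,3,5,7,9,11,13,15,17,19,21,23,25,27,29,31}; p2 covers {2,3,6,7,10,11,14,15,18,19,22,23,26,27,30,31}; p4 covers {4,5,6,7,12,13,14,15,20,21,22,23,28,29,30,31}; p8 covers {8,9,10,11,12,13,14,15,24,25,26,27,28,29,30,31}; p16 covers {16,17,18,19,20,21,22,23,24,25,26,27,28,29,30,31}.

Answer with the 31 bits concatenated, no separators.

1101110000011011101110000011010

Place data at non-parity positions: p1 p2 0 p4 1 1 0 p8 0 0 0 1 1 0 1 p16 1 0 1 1 1 0 0 0 0 0 1 1 0 1 0
p1 (pos 1,3,5,7,9,11,13,15,17,19,21,23,25,27,29,31): XOR of data positions = 0⊕1⊕0⊕0⊕0⊕1⊕1⊕1⊕1⊕1⊕0⊕0⊕1⊕0⊕0 = 1
p2 (pos 2,3,6,7,10,11,14,15,18,19,22,23,26,27,30,31): XOR of data positions = 0⊕1⊕0⊕0⊕0⊕0⊕1⊕0⊕1⊕0⊕0⊕0⊕1⊕1⊕0 = 1
p4 (pos 4,5,6,7,12,13,14,15,20,21,22,23,28,29,30,31): XOR of data positions = 1⊕1⊕0⊕1⊕1⊕0⊕1⊕1⊕1⊕0⊕0⊕1⊕0⊕1⊕0 = 1
p8 (pos 8,9,10,11,12,13,14,15,24,25,26,27,28,29,30,31): XOR of data positions = 0⊕0⊕0⊕1⊕1⊕0⊕1⊕0⊕0⊕0⊕1⊕1⊕0⊕1⊕0 = 0
p16 (pos 16,17,18,19,20,21,22,23,24,25,26,27,28,29,30,31): XOR of data positions = 1⊕0⊕1⊕1⊕1⊕0⊕0⊕0⊕0⊕0⊕1⊕1⊕0⊕1⊕0 = 1
Codeword: 1101110000011011101110000011010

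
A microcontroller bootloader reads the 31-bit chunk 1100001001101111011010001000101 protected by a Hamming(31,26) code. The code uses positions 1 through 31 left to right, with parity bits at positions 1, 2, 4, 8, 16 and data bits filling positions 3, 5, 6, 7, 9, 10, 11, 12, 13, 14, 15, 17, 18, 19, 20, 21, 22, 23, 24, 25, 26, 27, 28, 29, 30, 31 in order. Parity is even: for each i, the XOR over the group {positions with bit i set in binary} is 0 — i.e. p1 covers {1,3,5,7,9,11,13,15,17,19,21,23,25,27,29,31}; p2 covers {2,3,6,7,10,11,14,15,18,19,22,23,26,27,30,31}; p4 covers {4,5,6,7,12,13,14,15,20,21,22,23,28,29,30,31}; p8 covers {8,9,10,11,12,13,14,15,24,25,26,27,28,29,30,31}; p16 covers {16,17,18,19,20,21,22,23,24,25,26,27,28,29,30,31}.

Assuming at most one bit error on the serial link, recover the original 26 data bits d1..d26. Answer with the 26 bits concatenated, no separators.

00010110111011011001000101

s1 (pos 1,3,5,7,9,11,13,15,17,19,21,23,25,27,29,31): 1⊕0⊕0⊕1⊕0⊕1⊕1⊕1⊕0⊕1⊕1⊕0⊕1⊕0⊕1⊕1 = 0
s2 (pos 2,3,6,7,10,11,14,15,18,19,22,23,26,27,30,31): 1⊕0⊕0⊕1⊕1⊕1⊕1⊕1⊕1⊕1⊕0⊕0⊕0⊕0⊕0⊕1 = 1
s4 (pos 4,5,6,7,12,13,14,15,20,21,22,23,28,29,30,31): 0⊕0⊕0⊕1⊕0⊕1⊕1⊕1⊕0⊕1⊕0⊕0⊕0⊕1⊕0⊕1 = 1
s8 (pos 8,9,10,11,12,13,14,15,24,25,26,27,28,29,30,31): 0⊕0⊕1⊕1⊕0⊕1⊕1⊕1⊕0⊕1⊕0⊕0⊕0⊕1⊕0⊕1 = 0
s16 (pos 16,17,18,19,20,21,22,23,24,25,26,27,28,29,30,31): 1⊕0⊕1⊕1⊕0⊕1⊕0⊕0⊕0⊕1⊕0⊕0⊕0⊕1⊕0⊕1 = 1
Syndrome s16…s1 = 10110 → error at position 22.
Flip position 22: 1100001001101111011010001000101 → 1100001001101111011011001000101
Read data bits from positions 3,5,6,7,9,10,11,12,13,14,15,17,18,19,20,21,22,23,24,25,26,27,28,29,30,31: 00010110111011011001000101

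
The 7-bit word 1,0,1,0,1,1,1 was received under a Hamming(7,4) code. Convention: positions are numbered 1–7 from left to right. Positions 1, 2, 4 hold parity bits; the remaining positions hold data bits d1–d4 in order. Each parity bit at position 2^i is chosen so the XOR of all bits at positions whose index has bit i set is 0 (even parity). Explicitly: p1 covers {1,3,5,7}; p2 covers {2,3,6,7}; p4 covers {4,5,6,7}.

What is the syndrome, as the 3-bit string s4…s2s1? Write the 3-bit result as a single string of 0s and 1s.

110

s1 (pos 1,3,5,7): 1⊕1⊕1⊕1 = 0
s2 (pos 2,3,6,7): 0⊕1⊕1⊕1 = 1
s4 (pos 4,5,6,7): 0⊕1⊕1⊕1 = 1
Syndrome s4…s1 = 110 → error at position 6.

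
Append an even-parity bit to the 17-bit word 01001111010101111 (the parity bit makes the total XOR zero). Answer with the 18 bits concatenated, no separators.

010011110101011111

XOR of the 17 data bits: 0⊕1⊕0⊕0⊕1⊕1⊕1⊕1⊕0⊕1⊕0⊕1⊕0⊕1⊕1⊕1⊕1 = 1
Parity bit = 1 (so all 18 bits XOR to 0).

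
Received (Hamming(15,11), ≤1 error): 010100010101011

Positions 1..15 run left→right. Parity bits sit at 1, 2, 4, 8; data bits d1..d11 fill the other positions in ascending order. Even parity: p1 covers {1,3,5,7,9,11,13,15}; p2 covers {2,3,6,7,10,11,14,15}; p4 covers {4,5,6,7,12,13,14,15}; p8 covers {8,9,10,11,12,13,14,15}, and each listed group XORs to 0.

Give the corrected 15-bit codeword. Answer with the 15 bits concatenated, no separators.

s1 (pos 1,3,5,7,9,11,13,15): 0⊕0⊕0⊕0⊕0⊕0⊕0⊕1 = 1
s2 (pos 2,3,6,7,10,11,14,15): 1⊕0⊕0⊕0⊕1⊕0⊕1⊕1 = 0
s4 (pos 4,5,6,7,12,13,14,15): 1⊕0⊕0⊕0⊕1⊕0⊕1⊕1 = 0
s8 (pos 8,9,10,11,12,13,14,15): 1⊕0⊕1⊕0⊕1⊕0⊕1⊕1 = 1
Syndrome s8…s1 = 1001 → error at position 9.
Flip position 9: 010100010101011 → 010100011101011

010100011101011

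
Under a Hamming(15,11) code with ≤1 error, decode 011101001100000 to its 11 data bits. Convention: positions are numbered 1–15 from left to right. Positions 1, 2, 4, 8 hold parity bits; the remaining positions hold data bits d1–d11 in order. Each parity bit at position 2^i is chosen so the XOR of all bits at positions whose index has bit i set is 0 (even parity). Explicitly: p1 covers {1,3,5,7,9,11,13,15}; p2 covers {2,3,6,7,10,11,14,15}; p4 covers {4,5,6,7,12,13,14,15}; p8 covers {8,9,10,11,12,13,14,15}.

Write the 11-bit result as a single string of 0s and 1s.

10101100000

s1 (pos 1,3,5,7,9,11,13,15): 0⊕1⊕0⊕0⊕1⊕0⊕0⊕0 = 0
s2 (pos 2,3,6,7,10,11,14,15): 1⊕1⊕1⊕0⊕1⊕0⊕0⊕0 = 0
s4 (pos 4,5,6,7,12,13,14,15): 1⊕0⊕1⊕0⊕0⊕0⊕0⊕0 = 0
s8 (pos 8,9,10,11,12,13,14,15): 0⊕1⊕1⊕0⊕0⊕0⊕0⊕0 = 0
Syndrome s8…s1 = 0000 → no error.
Read data bits from positions 3,5,6,7,9,10,11,12,13,14,15: 10101100000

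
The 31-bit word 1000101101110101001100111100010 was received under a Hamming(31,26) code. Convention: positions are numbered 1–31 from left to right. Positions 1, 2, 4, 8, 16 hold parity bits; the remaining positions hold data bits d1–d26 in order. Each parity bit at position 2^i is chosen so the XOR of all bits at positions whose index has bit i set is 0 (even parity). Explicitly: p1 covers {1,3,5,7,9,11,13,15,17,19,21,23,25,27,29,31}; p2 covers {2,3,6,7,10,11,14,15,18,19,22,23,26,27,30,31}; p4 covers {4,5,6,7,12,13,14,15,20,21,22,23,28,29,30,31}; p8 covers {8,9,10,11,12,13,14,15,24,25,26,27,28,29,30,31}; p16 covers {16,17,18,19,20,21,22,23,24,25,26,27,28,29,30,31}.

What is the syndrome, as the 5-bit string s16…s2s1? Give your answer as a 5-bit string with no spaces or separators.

01101

s1 (pos 1,3,5,7,9,11,13,15,17,19,21,23,25,27,29,31): 1⊕0⊕1⊕1⊕0⊕1⊕0⊕0⊕0⊕1⊕0⊕1⊕1⊕0⊕0⊕0 = 1
s2 (pos 2,3,6,7,10,11,14,15,18,19,22,23,26,27,30,31): 0⊕0⊕0⊕1⊕1⊕1⊕1⊕0⊕0⊕1⊕0⊕1⊕1⊕0⊕1⊕0 = 0
s4 (pos 4,5,6,7,12,13,14,15,20,21,22,23,28,29,30,31): 0⊕1⊕0⊕1⊕1⊕0⊕1⊕0⊕1⊕0⊕0⊕1⊕0⊕0⊕1⊕0 = 1
s8 (pos 8,9,10,11,12,13,14,15,24,25,26,27,28,29,30,31): 1⊕0⊕1⊕1⊕1⊕0⊕1⊕0⊕1⊕1⊕1⊕0⊕0⊕0⊕1⊕0 = 1
s16 (pos 16,17,18,19,20,21,22,23,24,25,26,27,28,29,30,31): 1⊕0⊕0⊕1⊕1⊕0⊕0⊕1⊕1⊕1⊕1⊕0⊕0⊕0⊕1⊕0 = 0
Syndrome s16…s1 = 01101 → error at position 13.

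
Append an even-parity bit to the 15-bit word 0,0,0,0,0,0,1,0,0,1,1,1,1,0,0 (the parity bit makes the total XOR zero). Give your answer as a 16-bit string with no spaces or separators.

0000001001111001

XOR of the 15 data bits: 0⊕0⊕0⊕0⊕0⊕0⊕1⊕0⊕0⊕1⊕1⊕1⊕1⊕0⊕0 = 1
Parity bit = 1 (so all 16 bits XOR to 0).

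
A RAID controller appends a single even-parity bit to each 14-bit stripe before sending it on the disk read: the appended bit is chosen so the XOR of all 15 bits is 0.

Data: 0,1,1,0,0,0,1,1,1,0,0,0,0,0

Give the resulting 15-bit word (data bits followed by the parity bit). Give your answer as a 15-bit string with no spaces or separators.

XOR of the 14 data bits: 0⊕1⊕1⊕0⊕0⊕0⊕1⊕1⊕1⊕0⊕0⊕0⊕0⊕0 = 1
Parity bit = 1 (so all 15 bits XOR to 0).

011000111000001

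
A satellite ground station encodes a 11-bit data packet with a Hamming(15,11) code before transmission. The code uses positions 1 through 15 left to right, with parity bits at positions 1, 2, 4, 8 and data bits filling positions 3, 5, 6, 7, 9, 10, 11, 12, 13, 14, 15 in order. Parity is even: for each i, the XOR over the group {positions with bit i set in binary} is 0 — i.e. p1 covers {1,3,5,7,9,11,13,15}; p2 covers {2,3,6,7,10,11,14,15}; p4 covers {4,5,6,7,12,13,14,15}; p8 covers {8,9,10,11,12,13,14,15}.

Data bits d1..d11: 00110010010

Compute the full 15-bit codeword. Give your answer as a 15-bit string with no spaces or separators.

Place data at non-parity positions: p1 p2 0 p4 0 1 1 p8 0 0 1 0 0 1 0
p1 (pos 1,3,5,7,9,11,13,15): XOR of data positions = 0⊕0⊕1⊕0⊕1⊕0⊕0 = 0
p2 (pos 2,3,6,7,10,11,14,15): XOR of data positions = 0⊕1⊕1⊕0⊕1⊕1⊕0 = 0
p4 (pos 4,5,6,7,12,13,14,15): XOR of data positions = 0⊕1⊕1⊕0⊕0⊕1⊕0 = 1
p8 (pos 8,9,10,11,12,13,14,15): XOR of data positions = 0⊕0⊕1⊕0⊕0⊕1⊕0 = 0
Codeword: 000101100010010

000101100010010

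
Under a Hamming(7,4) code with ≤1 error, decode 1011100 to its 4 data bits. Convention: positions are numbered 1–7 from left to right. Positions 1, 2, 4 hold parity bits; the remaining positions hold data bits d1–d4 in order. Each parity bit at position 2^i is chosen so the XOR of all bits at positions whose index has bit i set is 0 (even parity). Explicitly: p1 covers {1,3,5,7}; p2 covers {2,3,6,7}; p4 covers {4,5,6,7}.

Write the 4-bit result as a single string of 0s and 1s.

0100

s1 (pos 1,3,5,7): 1⊕1⊕1⊕0 = 1
s2 (pos 2,3,6,7): 0⊕1⊕0⊕0 = 1
s4 (pos 4,5,6,7): 1⊕1⊕0⊕0 = 0
Syndrome s4…s1 = 011 → error at position 3.
Flip position 3: 1011100 → 1001100
Read data bits from positions 3,5,6,7: 0100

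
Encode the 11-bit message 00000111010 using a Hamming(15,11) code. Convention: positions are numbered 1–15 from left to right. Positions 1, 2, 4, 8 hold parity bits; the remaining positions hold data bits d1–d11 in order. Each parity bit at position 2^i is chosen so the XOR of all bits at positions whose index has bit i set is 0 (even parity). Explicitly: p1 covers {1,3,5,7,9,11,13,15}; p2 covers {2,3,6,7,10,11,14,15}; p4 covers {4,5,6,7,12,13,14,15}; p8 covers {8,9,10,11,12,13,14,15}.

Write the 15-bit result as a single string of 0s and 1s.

Place data at non-parity positions: p1 p2 0 p4 0 0 0 p8 0 1 1 1 0 1 0
p1 (pos 1,3,5,7,9,11,13,15): XOR of data positions = 0⊕0⊕0⊕0⊕1⊕0⊕0 = 1
p2 (pos 2,3,6,7,10,11,14,15): XOR of data positions = 0⊕0⊕0⊕1⊕1⊕1⊕0 = 1
p4 (pos 4,5,6,7,12,13,14,15): XOR of data positions = 0⊕0⊕0⊕1⊕0⊕1⊕0 = 0
p8 (pos 8,9,10,11,12,13,14,15): XOR of data positions = 0⊕1⊕1⊕1⊕0⊕1⊕0 = 0
Codeword: 110000000111010

110000000111010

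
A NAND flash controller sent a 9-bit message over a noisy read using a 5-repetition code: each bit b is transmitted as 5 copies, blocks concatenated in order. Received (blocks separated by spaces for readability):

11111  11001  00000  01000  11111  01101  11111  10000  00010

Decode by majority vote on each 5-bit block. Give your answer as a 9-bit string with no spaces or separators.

110011100

Block 1 (11111): 5 ones → 1
Block 2 (11001): 3 ones → 1
Block 3 (00000): 0 ones → 0
Block 4 (01000): 1 one → 0
Block 5 (11111): 5 ones → 1
Block 6 (01101): 3 ones → 1
Block 7 (11111): 5 ones → 1
Block 8 (10000): 1 one → 0
Block 9 (00010): 1 one → 0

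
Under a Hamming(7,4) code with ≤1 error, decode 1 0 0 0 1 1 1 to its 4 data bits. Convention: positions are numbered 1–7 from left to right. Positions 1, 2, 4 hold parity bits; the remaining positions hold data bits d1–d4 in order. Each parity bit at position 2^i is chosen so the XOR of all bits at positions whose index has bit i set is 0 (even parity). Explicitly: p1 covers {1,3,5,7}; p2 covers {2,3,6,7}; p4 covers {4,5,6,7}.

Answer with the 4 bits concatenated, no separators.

s1 (pos 1,3,5,7): 1⊕0⊕1⊕1 = 1
s2 (pos 2,3,6,7): 0⊕0⊕1⊕1 = 0
s4 (pos 4,5,6,7): 0⊕1⊕1⊕1 = 1
Syndrome s4…s1 = 101 → error at position 5.
Flip position 5: 1000111 → 1000011
Read data bits from positions 3,5,6,7: 0011

0011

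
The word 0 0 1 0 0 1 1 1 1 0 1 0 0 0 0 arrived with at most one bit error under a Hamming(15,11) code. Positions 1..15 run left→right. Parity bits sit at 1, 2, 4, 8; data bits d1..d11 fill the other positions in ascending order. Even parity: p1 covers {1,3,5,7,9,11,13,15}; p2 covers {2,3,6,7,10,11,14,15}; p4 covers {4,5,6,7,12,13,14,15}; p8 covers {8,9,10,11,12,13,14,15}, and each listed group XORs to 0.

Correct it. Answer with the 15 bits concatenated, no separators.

s1 (pos 1,3,5,7,9,11,13,15): 0⊕1⊕0⊕1⊕1⊕1⊕0⊕0 = 0
s2 (pos 2,3,6,7,10,11,14,15): 0⊕1⊕1⊕1⊕0⊕1⊕0⊕0 = 0
s4 (pos 4,5,6,7,12,13,14,15): 0⊕0⊕1⊕1⊕0⊕0⊕0⊕0 = 0
s8 (pos 8,9,10,11,12,13,14,15): 1⊕1⊕0⊕1⊕0⊕0⊕0⊕0 = 1
Syndrome s8…s1 = 1000 → error at position 8.
Flip position 8: 001001111010000 → 001001101010000

001001101010000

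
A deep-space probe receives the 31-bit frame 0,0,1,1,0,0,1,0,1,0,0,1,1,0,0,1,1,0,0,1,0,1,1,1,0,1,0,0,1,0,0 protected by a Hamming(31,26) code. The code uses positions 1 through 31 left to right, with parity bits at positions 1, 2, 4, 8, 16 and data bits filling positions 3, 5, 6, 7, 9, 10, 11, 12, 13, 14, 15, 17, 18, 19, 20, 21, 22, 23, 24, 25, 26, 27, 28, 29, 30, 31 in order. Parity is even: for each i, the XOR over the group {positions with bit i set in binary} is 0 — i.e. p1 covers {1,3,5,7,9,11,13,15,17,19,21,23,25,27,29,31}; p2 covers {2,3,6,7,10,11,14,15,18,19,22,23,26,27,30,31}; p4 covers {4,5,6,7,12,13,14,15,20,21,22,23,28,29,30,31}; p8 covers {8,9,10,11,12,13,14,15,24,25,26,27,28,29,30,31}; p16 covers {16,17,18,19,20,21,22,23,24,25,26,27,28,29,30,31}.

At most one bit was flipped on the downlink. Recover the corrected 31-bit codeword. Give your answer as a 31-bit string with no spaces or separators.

0001001010011001100101110100100

s1 (pos 1,3,5,7,9,11,13,15,17,19,21,23,25,27,29,31): 0⊕1⊕0⊕1⊕1⊕0⊕1⊕0⊕1⊕0⊕0⊕1⊕0⊕0⊕1⊕0 = 1
s2 (pos 2,3,6,7,10,11,14,15,18,19,22,23,26,27,30,31): 0⊕1⊕0⊕1⊕0⊕0⊕0⊕0⊕0⊕0⊕1⊕1⊕1⊕0⊕0⊕0 = 1
s4 (pos 4,5,6,7,12,13,14,15,20,21,22,23,28,29,30,31): 1⊕0⊕0⊕1⊕1⊕1⊕0⊕0⊕1⊕0⊕1⊕1⊕0⊕1⊕0⊕0 = 0
s8 (pos 8,9,10,11,12,13,14,15,24,25,26,27,28,29,30,31): 0⊕1⊕0⊕0⊕1⊕1⊕0⊕0⊕1⊕0⊕1⊕0⊕0⊕1⊕0⊕0 = 0
s16 (pos 16,17,18,19,20,21,22,23,24,25,26,27,28,29,30,31): 1⊕1⊕0⊕0⊕1⊕0⊕1⊕1⊕1⊕0⊕1⊕0⊕0⊕1⊕0⊕0 = 0
Syndrome s16…s1 = 00011 → error at position 3.
Flip position 3: 0011001010011001100101110100100 → 0001001010011001100101110100100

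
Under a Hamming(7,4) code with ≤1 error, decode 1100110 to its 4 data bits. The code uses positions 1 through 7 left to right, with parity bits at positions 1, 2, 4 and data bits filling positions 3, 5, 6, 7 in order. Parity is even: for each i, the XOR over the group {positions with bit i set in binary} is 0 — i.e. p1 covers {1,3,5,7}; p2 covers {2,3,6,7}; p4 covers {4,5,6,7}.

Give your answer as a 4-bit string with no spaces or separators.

s1 (pos 1,3,5,7): 1⊕0⊕1⊕0 = 0
s2 (pos 2,3,6,7): 1⊕0⊕1⊕0 = 0
s4 (pos 4,5,6,7): 0⊕1⊕1⊕0 = 0
Syndrome s4…s1 = 000 → no error.
Read data bits from positions 3,5,6,7: 0110

0110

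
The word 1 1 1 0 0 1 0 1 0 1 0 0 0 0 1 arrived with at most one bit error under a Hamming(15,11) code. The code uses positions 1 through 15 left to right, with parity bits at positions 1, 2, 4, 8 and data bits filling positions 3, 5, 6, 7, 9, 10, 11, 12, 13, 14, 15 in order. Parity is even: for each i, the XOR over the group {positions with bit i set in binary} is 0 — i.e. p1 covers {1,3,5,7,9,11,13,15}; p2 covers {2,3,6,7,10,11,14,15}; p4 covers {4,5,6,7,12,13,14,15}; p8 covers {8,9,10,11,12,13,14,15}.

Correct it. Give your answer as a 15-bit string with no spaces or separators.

s1 (pos 1,3,5,7,9,11,13,15): 1⊕1⊕0⊕0⊕0⊕0⊕0⊕1 = 1
s2 (pos 2,3,6,7,10,11,14,15): 1⊕1⊕1⊕0⊕1⊕0⊕0⊕1 = 1
s4 (pos 4,5,6,7,12,13,14,15): 0⊕0⊕1⊕0⊕0⊕0⊕0⊕1 = 0
s8 (pos 8,9,10,11,12,13,14,15): 1⊕0⊕1⊕0⊕0⊕0⊕0⊕1 = 1
Syndrome s8…s1 = 1011 → error at position 11.
Flip position 11: 111001010100001 → 111001010110001

111001010110001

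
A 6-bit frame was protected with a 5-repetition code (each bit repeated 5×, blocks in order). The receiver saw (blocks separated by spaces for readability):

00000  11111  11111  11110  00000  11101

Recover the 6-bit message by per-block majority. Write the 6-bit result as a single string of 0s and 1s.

011101

Block 1 (00000): 0 ones → 0
Block 2 (11111): 5 ones → 1
Block 3 (11111): 5 ones → 1
Block 4 (11110): 4 ones → 1
Block 5 (00000): 0 ones → 0
Block 6 (11101): 4 ones → 1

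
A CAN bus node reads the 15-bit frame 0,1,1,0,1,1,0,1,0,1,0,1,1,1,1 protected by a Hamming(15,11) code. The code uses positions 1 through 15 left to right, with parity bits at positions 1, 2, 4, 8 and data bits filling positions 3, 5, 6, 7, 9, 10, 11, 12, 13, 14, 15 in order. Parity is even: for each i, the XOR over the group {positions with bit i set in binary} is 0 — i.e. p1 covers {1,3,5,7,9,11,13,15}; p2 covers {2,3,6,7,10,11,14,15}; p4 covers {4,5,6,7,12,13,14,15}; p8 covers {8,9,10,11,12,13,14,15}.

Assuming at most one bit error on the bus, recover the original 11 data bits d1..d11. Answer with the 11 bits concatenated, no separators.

11100101111

s1 (pos 1,3,5,7,9,11,13,15): 0⊕1⊕1⊕0⊕0⊕0⊕1⊕1 = 0
s2 (pos 2,3,6,7,10,11,14,15): 1⊕1⊕1⊕0⊕1⊕0⊕1⊕1 = 0
s4 (pos 4,5,6,7,12,13,14,15): 0⊕1⊕1⊕0⊕1⊕1⊕1⊕1 = 0
s8 (pos 8,9,10,11,12,13,14,15): 1⊕0⊕1⊕0⊕1⊕1⊕1⊕1 = 0
Syndrome s8…s1 = 0000 → no error.
Read data bits from positions 3,5,6,7,9,10,11,12,13,14,15: 11100101111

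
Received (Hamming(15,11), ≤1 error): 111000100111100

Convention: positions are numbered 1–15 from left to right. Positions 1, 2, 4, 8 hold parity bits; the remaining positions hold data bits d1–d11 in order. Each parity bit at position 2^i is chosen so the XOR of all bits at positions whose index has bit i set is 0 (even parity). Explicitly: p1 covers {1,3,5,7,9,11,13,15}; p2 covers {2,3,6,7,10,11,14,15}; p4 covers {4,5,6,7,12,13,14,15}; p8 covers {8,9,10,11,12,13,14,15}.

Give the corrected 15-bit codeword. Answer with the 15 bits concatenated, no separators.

s1 (pos 1,3,5,7,9,11,13,15): 1⊕1⊕0⊕1⊕0⊕1⊕1⊕0 = 1
s2 (pos 2,3,6,7,10,11,14,15): 1⊕1⊕0⊕1⊕1⊕1⊕0⊕0 = 1
s4 (pos 4,5,6,7,12,13,14,15): 0⊕0⊕0⊕1⊕1⊕1⊕0⊕0 = 1
s8 (pos 8,9,10,11,12,13,14,15): 0⊕0⊕1⊕1⊕1⊕1⊕0⊕0 = 0
Syndrome s8…s1 = 0111 → error at position 7.
Flip position 7: 111000100111100 → 111000000111100

111000000111100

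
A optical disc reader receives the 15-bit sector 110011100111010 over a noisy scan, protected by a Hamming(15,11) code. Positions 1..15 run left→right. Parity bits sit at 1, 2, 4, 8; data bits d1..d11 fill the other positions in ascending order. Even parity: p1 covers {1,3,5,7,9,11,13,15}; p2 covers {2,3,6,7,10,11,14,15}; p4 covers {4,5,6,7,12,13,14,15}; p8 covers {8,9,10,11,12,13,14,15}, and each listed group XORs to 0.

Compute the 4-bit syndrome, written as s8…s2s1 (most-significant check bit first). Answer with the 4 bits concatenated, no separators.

s1 (pos 1,3,5,7,9,11,13,15): 1⊕0⊕1⊕1⊕0⊕1⊕0⊕0 = 0
s2 (pos 2,3,6,7,10,11,14,15): 1⊕0⊕1⊕1⊕1⊕1⊕1⊕0 = 0
s4 (pos 4,5,6,7,12,13,14,15): 0⊕1⊕1⊕1⊕1⊕0⊕1⊕0 = 1
s8 (pos 8,9,10,11,12,13,14,15): 0⊕0⊕1⊕1⊕1⊕0⊕1⊕0 = 0
Syndrome s8…s1 = 0100 → error at position 4.

0100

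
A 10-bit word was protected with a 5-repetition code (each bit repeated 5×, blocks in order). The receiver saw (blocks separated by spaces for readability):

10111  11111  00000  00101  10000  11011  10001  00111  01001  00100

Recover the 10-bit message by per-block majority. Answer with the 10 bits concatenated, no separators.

Block 1 (10111): 4 ones → 1
Block 2 (11111): 5 ones → 1
Block 3 (00000): 0 ones → 0
Block 4 (00101): 2 ones → 0
Block 5 (10000): 1 one → 0
Block 6 (11011): 4 ones → 1
Block 7 (10001): 2 ones → 0
Block 8 (00111): 3 ones → 1
Block 9 (01001): 2 ones → 0
Block 10 (00100): 1 one → 0

1100010100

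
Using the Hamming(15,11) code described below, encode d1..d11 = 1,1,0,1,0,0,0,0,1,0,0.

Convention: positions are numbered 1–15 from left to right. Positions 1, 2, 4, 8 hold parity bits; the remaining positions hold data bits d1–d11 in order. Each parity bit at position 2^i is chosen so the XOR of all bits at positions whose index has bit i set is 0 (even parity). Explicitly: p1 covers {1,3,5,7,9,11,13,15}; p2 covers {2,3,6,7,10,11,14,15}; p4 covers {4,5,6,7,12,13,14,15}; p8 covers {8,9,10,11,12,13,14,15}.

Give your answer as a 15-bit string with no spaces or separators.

Place data at non-parity positions: p1 p2 1 p4 1 0 1 p8 0 0 0 0 1 0 0
p1 (pos 1,3,5,7,9,11,13,15): XOR of data positions = 1⊕1⊕1⊕0⊕0⊕1⊕0 = 0
p2 (pos 2,3,6,7,10,11,14,15): XOR of data positions = 1⊕0⊕1⊕0⊕0⊕0⊕0 = 0
p4 (pos 4,5,6,7,12,13,14,15): XOR of data positions = 1⊕0⊕1⊕0⊕1⊕0⊕0 = 1
p8 (pos 8,9,10,11,12,13,14,15): XOR of data positions = 0⊕0⊕0⊕0⊕1⊕0⊕0 = 1
Codeword: 001110110000100

001110110000100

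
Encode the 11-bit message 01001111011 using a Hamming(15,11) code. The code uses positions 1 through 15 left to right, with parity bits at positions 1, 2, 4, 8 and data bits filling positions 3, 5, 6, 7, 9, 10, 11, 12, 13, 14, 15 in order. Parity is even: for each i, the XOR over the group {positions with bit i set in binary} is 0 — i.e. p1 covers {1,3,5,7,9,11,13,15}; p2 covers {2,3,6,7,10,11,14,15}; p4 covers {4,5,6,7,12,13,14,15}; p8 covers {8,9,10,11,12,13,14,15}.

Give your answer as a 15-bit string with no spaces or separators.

000010001111011

Place data at non-parity positions: p1 p2 0 p4 1 0 0 p8 1 1 1 1 0 1 1
p1 (pos 1,3,5,7,9,11,13,15): XOR of data positions = 0⊕1⊕0⊕1⊕1⊕0⊕1 = 0
p2 (pos 2,3,6,7,10,11,14,15): XOR of data positions = 0⊕0⊕0⊕1⊕1⊕1⊕1 = 0
p4 (pos 4,5,6,7,12,13,14,15): XOR of data positions = 1⊕0⊕0⊕1⊕0⊕1⊕1 = 0
p8 (pos 8,9,10,11,12,13,14,15): XOR of data positions = 1⊕1⊕1⊕1⊕0⊕1⊕1 = 0
Codeword: 000010001111011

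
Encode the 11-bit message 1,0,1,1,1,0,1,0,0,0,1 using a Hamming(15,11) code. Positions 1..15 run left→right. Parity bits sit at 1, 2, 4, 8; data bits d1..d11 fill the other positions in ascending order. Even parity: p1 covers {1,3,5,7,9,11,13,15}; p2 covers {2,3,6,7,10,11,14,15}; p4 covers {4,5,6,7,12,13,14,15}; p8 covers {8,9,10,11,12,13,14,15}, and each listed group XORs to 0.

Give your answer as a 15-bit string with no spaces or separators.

111101111010001

Place data at non-parity positions: p1 p2 1 p4 0 1 1 p8 1 0 1 0 0 0 1
p1 (pos 1,3,5,7,9,11,13,15): XOR of data positions = 1⊕0⊕1⊕1⊕1⊕0⊕1 = 1
p2 (pos 2,3,6,7,10,11,14,15): XOR of data positions = 1⊕1⊕1⊕0⊕1⊕0⊕1 = 1
p4 (pos 4,5,6,7,12,13,14,15): XOR of data positions = 0⊕1⊕1⊕0⊕0⊕0⊕1 = 1
p8 (pos 8,9,10,11,12,13,14,15): XOR of data positions = 1⊕0⊕1⊕0⊕0⊕0⊕1 = 1
Codeword: 111101111010001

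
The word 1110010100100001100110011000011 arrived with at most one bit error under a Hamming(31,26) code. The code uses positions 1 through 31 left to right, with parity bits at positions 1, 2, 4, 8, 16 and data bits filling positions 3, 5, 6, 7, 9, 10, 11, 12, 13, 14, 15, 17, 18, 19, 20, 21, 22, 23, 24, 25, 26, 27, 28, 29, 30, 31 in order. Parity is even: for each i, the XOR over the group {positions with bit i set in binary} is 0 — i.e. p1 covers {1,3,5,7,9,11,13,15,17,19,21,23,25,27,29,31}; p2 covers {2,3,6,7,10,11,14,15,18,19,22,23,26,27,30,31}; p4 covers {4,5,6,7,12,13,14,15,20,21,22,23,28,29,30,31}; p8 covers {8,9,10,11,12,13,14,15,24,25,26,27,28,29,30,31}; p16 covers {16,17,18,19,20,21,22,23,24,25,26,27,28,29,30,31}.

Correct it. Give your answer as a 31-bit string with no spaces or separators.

1110110100100001100110011000011

s1 (pos 1,3,5,7,9,11,13,15,17,19,21,23,25,27,29,31): 1⊕1⊕0⊕0⊕0⊕1⊕0⊕0⊕1⊕0⊕1⊕0⊕1⊕0⊕0⊕1 = 1
s2 (pos 2,3,6,7,10,11,14,15,18,19,22,23,26,27,30,31): 1⊕1⊕1⊕0⊕0⊕1⊕0⊕0⊕0⊕0⊕0⊕0⊕0⊕0⊕1⊕1 = 0
s4 (pos 4,5,6,7,12,13,14,15,20,21,22,23,28,29,30,31): 0⊕0⊕1⊕0⊕0⊕0⊕0⊕0⊕1⊕1⊕0⊕0⊕0⊕0⊕1⊕1 = 1
s8 (pos 8,9,10,11,12,13,14,15,24,25,26,27,28,29,30,31): 1⊕0⊕0⊕1⊕0⊕0⊕0⊕0⊕1⊕1⊕0⊕0⊕0⊕0⊕1⊕1 = 0
s16 (pos 16,17,18,19,20,21,22,23,24,25,26,27,28,29,30,31): 1⊕1⊕0⊕0⊕1⊕1⊕0⊕0⊕1⊕1⊕0⊕0⊕0⊕0⊕1⊕1 = 0
Syndrome s16…s1 = 00101 → error at position 5.
Flip position 5: 1110010100100001100110011000011 → 1110110100100001100110011000011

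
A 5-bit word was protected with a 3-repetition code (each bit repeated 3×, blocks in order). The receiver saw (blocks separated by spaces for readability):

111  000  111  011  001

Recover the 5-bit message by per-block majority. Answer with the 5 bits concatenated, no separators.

10110

Block 1 (111): 3 ones → 1
Block 2 (000): 0 ones → 0
Block 3 (111): 3 ones → 1
Block 4 (011): 2 ones → 1
Block 5 (001): 1 one → 0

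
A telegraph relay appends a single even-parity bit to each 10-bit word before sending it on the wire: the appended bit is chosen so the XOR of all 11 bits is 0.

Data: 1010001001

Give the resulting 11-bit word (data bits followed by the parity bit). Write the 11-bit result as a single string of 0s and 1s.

XOR of the 10 data bits: 1⊕0⊕1⊕0⊕0⊕0⊕1⊕0⊕0⊕1 = 0
Parity bit = 0 (so all 11 bits XOR to 0).

10100010010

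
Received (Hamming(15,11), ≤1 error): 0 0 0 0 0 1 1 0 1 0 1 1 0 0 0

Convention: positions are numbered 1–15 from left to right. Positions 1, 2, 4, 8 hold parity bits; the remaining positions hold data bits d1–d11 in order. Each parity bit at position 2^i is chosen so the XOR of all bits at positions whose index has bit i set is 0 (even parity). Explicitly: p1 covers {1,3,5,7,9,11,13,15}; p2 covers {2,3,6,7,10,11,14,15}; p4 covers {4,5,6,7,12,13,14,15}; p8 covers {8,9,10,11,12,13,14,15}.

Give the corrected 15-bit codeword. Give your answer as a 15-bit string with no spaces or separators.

s1 (pos 1,3,5,7,9,11,13,15): 0⊕0⊕0⊕1⊕1⊕1⊕0⊕0 = 1
s2 (pos 2,3,6,7,10,11,14,15): 0⊕0⊕1⊕1⊕0⊕1⊕0⊕0 = 1
s4 (pos 4,5,6,7,12,13,14,15): 0⊕0⊕1⊕1⊕1⊕0⊕0⊕0 = 1
s8 (pos 8,9,10,11,12,13,14,15): 0⊕1⊕0⊕1⊕1⊕0⊕0⊕0 = 1
Syndrome s8…s1 = 1111 → error at position 15.
Flip position 15: 000001101011000 → 000001101011001

000001101011001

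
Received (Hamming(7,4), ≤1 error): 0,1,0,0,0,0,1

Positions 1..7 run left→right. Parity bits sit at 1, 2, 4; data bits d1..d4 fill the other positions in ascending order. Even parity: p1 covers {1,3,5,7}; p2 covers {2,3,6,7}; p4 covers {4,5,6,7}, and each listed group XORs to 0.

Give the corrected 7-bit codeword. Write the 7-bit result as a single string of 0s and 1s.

0100101

s1 (pos 1,3,5,7): 0⊕0⊕0⊕1 = 1
s2 (pos 2,3,6,7): 1⊕0⊕0⊕1 = 0
s4 (pos 4,5,6,7): 0⊕0⊕0⊕1 = 1
Syndrome s4…s1 = 101 → error at position 5.
Flip position 5: 0100001 → 0100101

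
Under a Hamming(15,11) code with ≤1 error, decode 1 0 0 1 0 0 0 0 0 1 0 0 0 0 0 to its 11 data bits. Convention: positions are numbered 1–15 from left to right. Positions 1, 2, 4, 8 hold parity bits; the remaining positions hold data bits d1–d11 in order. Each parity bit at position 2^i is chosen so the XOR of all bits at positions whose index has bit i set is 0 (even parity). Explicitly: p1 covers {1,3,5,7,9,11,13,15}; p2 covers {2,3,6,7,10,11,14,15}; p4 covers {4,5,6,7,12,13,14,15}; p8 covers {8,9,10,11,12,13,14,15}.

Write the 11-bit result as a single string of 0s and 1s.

s1 (pos 1,3,5,7,9,11,13,15): 1⊕0⊕0⊕0⊕0⊕0⊕0⊕0 = 1
s2 (pos 2,3,6,7,10,11,14,15): 0⊕0⊕0⊕0⊕1⊕0⊕0⊕0 = 1
s4 (pos 4,5,6,7,12,13,14,15): 1⊕0⊕0⊕0⊕0⊕0⊕0⊕0 = 1
s8 (pos 8,9,10,11,12,13,14,15): 0⊕0⊕1⊕0⊕0⊕0⊕0⊕0 = 1
Syndrome s8…s1 = 1111 → error at position 15.
Flip position 15: 100100000100000 → 100100000100001
Read data bits from positions 3,5,6,7,9,10,11,12,13,14,15: 00000100001

00000100001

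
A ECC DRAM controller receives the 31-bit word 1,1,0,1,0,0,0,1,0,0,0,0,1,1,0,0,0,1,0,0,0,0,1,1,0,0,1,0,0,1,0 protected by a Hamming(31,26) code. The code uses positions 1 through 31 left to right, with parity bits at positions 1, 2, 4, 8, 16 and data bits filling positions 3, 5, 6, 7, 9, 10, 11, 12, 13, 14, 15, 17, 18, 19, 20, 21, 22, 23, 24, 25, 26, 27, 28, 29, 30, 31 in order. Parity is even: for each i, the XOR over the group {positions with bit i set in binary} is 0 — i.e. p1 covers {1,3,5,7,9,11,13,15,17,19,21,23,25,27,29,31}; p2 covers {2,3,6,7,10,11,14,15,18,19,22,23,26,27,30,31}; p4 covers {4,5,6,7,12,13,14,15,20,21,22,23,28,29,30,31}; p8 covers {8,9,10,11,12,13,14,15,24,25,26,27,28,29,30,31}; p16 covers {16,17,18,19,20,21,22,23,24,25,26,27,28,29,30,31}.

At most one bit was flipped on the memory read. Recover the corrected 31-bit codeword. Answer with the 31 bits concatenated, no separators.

s1 (pos 1,3,5,7,9,11,13,15,17,19,21,23,25,27,29,31): 1⊕0⊕0⊕0⊕0⊕0⊕1⊕0⊕0⊕0⊕0⊕1⊕0⊕1⊕0⊕0 = 0
s2 (pos 2,3,6,7,10,11,14,15,18,19,22,23,26,27,30,31): 1⊕0⊕0⊕0⊕0⊕0⊕1⊕0⊕1⊕0⊕0⊕1⊕0⊕1⊕1⊕0 = 0
s4 (pos 4,5,6,7,12,13,14,15,20,21,22,23,28,29,30,31): 1⊕0⊕0⊕0⊕0⊕1⊕1⊕0⊕0⊕0⊕0⊕1⊕0⊕0⊕1⊕0 = 1
s8 (pos 8,9,10,11,12,13,14,15,24,25,26,27,28,29,30,31): 1⊕0⊕0⊕0⊕0⊕1⊕1⊕0⊕1⊕0⊕0⊕1⊕0⊕0⊕1⊕0 = 0
s16 (pos 16,17,18,19,20,21,22,23,24,25,26,27,28,29,30,31): 0⊕0⊕1⊕0⊕0⊕0⊕0⊕1⊕1⊕0⊕0⊕1⊕0⊕0⊕1⊕0 = 1
Syndrome s16…s1 = 10100 → error at position 20.
Flip position 20: 1101000100001100010000110010010 → 1101000100001100010100110010010

1101000100001100010100110010010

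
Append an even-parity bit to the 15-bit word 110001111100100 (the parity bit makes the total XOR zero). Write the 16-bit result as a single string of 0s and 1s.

XOR of the 15 data bits: 1⊕1⊕0⊕0⊕0⊕1⊕1⊕1⊕1⊕1⊕0⊕0⊕1⊕0⊕0 = 0
Parity bit = 0 (so all 16 bits XOR to 0).

1100011111001000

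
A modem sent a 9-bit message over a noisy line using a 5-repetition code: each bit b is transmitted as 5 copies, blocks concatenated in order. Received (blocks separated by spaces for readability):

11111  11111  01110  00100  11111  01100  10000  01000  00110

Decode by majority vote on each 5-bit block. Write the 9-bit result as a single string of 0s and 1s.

Block 1 (11111): 5 ones → 1
Block 2 (11111): 5 ones → 1
Block 3 (01110): 3 ones → 1
Block 4 (00100): 1 one → 0
Block 5 (11111): 5 ones → 1
Block 6 (01100): 2 ones → 0
Block 7 (10000): 1 one → 0
Block 8 (01000): 1 one → 0
Block 9 (00110): 2 ones → 0

111010000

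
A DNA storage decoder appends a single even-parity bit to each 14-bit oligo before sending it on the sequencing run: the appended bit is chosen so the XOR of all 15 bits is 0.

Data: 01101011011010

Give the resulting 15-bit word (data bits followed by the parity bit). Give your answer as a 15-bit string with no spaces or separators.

011010110110100

XOR of the 14 data bits: 0⊕1⊕1⊕0⊕1⊕0⊕1⊕1⊕0⊕1⊕1⊕0⊕1⊕0 = 0
Parity bit = 0 (so all 15 bits XOR to 0).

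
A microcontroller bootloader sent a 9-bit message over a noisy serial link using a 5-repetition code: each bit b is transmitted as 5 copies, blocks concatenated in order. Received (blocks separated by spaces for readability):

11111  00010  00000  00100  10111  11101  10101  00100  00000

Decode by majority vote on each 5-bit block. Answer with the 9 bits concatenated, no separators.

Block 1 (11111): 5 ones → 1
Block 2 (00010): 1 one → 0
Block 3 (00000): 0 ones → 0
Block 4 (00100): 1 one → 0
Block 5 (10111): 4 ones → 1
Block 6 (11101): 4 ones → 1
Block 7 (10101): 3 ones → 1
Block 8 (00100): 1 one → 0
Block 9 (00000): 0 ones → 0

100011100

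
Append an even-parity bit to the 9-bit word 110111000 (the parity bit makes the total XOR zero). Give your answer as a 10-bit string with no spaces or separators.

1101110001

XOR of the 9 data bits: 1⊕1⊕0⊕1⊕1⊕1⊕0⊕0⊕0 = 1
Parity bit = 1 (so all 10 bits XOR to 0).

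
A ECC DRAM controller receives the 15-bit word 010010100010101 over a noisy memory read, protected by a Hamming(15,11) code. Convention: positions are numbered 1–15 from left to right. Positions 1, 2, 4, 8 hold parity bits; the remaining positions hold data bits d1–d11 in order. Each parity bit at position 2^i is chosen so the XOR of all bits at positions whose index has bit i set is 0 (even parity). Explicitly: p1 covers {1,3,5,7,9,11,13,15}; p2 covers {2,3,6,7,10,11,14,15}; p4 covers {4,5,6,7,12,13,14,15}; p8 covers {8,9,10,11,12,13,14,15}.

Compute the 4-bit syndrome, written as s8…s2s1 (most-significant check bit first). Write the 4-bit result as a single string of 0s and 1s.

1001

s1 (pos 1,3,5,7,9,11,13,15): 0⊕0⊕1⊕1⊕0⊕1⊕1⊕1 = 1
s2 (pos 2,3,6,7,10,11,14,15): 1⊕0⊕0⊕1⊕0⊕1⊕0⊕1 = 0
s4 (pos 4,5,6,7,12,13,14,15): 0⊕1⊕0⊕1⊕0⊕1⊕0⊕1 = 0
s8 (pos 8,9,10,11,12,13,14,15): 0⊕0⊕0⊕1⊕0⊕1⊕0⊕1 = 1
Syndrome s8…s1 = 1001 → error at position 9.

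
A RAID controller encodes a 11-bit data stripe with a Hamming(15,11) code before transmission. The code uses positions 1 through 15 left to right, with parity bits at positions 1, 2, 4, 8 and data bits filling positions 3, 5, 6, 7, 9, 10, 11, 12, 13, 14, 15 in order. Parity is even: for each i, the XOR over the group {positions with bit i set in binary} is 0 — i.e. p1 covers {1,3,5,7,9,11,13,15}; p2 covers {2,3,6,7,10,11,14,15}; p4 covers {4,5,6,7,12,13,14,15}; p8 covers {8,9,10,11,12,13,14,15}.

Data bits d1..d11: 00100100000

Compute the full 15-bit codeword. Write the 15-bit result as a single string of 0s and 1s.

Place data at non-parity positions: p1 p2 0 p4 0 1 0 p8 0 1 0 0 0 0 0
p1 (pos 1,3,5,7,9,11,13,15): XOR of data positions = 0⊕0⊕0⊕0⊕0⊕0⊕0 = 0
p2 (pos 2,3,6,7,10,11,14,15): XOR of data positions = 0⊕1⊕0⊕1⊕0⊕0⊕0 = 0
p4 (pos 4,5,6,7,12,13,14,15): XOR of data positions = 0⊕1⊕0⊕0⊕0⊕0⊕0 = 1
p8 (pos 8,9,10,11,12,13,14,15): XOR of data positions = 0⊕1⊕0⊕0⊕0⊕0⊕0 = 1
Codeword: 000101010100000

000101010100000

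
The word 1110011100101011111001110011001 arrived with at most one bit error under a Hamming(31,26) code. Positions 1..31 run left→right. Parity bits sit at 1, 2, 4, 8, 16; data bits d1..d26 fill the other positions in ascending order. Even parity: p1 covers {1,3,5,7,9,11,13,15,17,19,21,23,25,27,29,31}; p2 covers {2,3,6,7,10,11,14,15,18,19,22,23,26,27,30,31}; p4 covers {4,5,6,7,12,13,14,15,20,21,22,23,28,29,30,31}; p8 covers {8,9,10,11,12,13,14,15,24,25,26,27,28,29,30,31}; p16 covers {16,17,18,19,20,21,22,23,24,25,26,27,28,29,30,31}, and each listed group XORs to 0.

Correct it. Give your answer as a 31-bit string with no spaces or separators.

s1 (pos 1,3,5,7,9,11,13,15,17,19,21,23,25,27,29,31): 1⊕1⊕0⊕1⊕0⊕1⊕1⊕1⊕1⊕1⊕0⊕1⊕0⊕1⊕0⊕1 = 1
s2 (pos 2,3,6,7,10,11,14,15,18,19,22,23,26,27,30,31): 1⊕1⊕1⊕1⊕0⊕1⊕0⊕1⊕1⊕1⊕1⊕1⊕0⊕1⊕0⊕1 = 0
s4 (pos 4,5,6,7,12,13,14,15,20,21,22,23,28,29,30,31): 0⊕0⊕1⊕1⊕0⊕1⊕0⊕1⊕0⊕0⊕1⊕1⊕1⊕0⊕0⊕1 = 0
s8 (pos 8,9,10,11,12,13,14,15,24,25,26,27,28,29,30,31): 1⊕0⊕0⊕1⊕0⊕1⊕0⊕1⊕1⊕0⊕0⊕1⊕1⊕0⊕0⊕1 = 0
s16 (pos 16,17,18,19,20,21,22,23,24,25,26,27,28,29,30,31): 1⊕1⊕1⊕1⊕0⊕0⊕1⊕1⊕1⊕0⊕0⊕1⊕1⊕0⊕0⊕1 = 0
Syndrome s16…s1 = 00001 → error at position 1.
Flip position 1: 1110011100101011111001110011001 → 0110011100101011111001110011001

0110011100101011111001110011001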